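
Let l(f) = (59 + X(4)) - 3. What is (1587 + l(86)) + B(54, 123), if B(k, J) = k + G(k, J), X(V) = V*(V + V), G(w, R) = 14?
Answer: 1743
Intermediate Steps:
X(V) = 2*V² (X(V) = V*(2*V) = 2*V²)
B(k, J) = 14 + k (B(k, J) = k + 14 = 14 + k)
l(f) = 88 (l(f) = (59 + 2*4²) - 3 = (59 + 2*16) - 3 = (59 + 32) - 3 = 91 - 3 = 88)
(1587 + l(86)) + B(54, 123) = (1587 + 88) + (14 + 54) = 1675 + 68 = 1743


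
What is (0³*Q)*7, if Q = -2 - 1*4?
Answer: 0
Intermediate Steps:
Q = -6 (Q = -2 - 4 = -6)
(0³*Q)*7 = (0³*(-6))*7 = (0*(-6))*7 = 0*7 = 0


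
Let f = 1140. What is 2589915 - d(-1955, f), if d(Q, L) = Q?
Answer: 2591870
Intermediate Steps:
2589915 - d(-1955, f) = 2589915 - 1*(-1955) = 2589915 + 1955 = 2591870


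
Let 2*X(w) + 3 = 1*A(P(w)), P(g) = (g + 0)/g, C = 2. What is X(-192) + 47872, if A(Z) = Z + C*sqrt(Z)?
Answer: 47872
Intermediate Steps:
P(g) = 1 (P(g) = g/g = 1)
A(Z) = Z + 2*sqrt(Z)
X(w) = 0 (X(w) = -3/2 + (1*(1 + 2*sqrt(1)))/2 = -3/2 + (1*(1 + 2*1))/2 = -3/2 + (1*(1 + 2))/2 = -3/2 + (1*3)/2 = -3/2 + (1/2)*3 = -3/2 + 3/2 = 0)
X(-192) + 47872 = 0 + 47872 = 47872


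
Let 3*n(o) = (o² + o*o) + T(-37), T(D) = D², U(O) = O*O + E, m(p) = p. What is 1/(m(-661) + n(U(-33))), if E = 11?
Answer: 1/806462 ≈ 1.2400e-6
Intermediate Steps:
U(O) = 11 + O² (U(O) = O*O + 11 = O² + 11 = 11 + O²)
n(o) = 1369/3 + 2*o²/3 (n(o) = ((o² + o*o) + (-37)²)/3 = ((o² + o²) + 1369)/3 = (2*o² + 1369)/3 = (1369 + 2*o²)/3 = 1369/3 + 2*o²/3)
1/(m(-661) + n(U(-33))) = 1/(-661 + (1369/3 + 2*(11 + (-33)²)²/3)) = 1/(-661 + (1369/3 + 2*(11 + 1089)²/3)) = 1/(-661 + (1369/3 + (⅔)*1100²)) = 1/(-661 + (1369/3 + (⅔)*1210000)) = 1/(-661 + (1369/3 + 2420000/3)) = 1/(-661 + 807123) = 1/806462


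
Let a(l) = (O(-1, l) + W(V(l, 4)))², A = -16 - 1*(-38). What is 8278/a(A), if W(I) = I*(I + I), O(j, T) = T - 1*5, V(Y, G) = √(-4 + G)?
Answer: 8278/289 ≈ 28.644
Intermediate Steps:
A = 22 (A = -16 + 38 = 22)
O(j, T) = -5 + T (O(j, T) = T - 5 = -5 + T)
W(I) = 2*I² (W(I) = I*(2*I) = 2*I²)
a(l) = (-5 + l)² (a(l) = ((-5 + l) + 2*(√(-4 + 4))²)² = ((-5 + l) + 2*(√0)²)² = ((-5 + l) + 2*0²)² = ((-5 + l) + 2*0)² = ((-5 + l) + 0)² = (-5 + l)²)
8278/a(A) = 8278/((-5 + 22)²) = 8278/(17²) = 8278/289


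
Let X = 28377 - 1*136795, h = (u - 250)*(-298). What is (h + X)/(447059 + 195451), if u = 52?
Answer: -24707/321255 ≈ -0.076908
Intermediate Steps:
h = 59004 (h = (52 - 250)*(-298) = -198*(-298) = 59004)
X = -108418 (X = 28377 - 136795 = -108418)
(h + X)/(447059 + 195451) = (59004 - 108418)/(447059 + 195451) = -49414/642510 = -49414*1/642510 = -24707/321255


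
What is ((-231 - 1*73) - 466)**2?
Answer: 592900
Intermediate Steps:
((-231 - 1*73) - 466)**2 = ((-231 - 73) - 466)**2 = (-304 - 466)**2 = (-770)**2 = 592900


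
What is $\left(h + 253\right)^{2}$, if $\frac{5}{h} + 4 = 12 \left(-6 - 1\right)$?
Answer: $\frac{495463081}{7744} \approx 63980.0$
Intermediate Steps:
$h = - \frac{5}{88}$ ($h = \frac{5}{-4 + 12 \left(-6 - 1\right)} = \frac{5}{-4 + 12 \left(-7\right)} = \frac{5}{-4 - 84} = \frac{5}{-88} = 5 \left(- \frac{1}{88}\right) = - \frac{5}{88} \approx -0.056818$)
$\left(h + 253\right)^{2} = \left(- \frac{5}{88} + 253\right)^{2} = \left(\frac{22259}{88}\right)^{2} = \frac{495463081}{7744}$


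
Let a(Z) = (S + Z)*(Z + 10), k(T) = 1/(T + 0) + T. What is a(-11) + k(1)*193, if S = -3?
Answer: 400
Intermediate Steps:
k(T) = T + 1/T (k(T) = 1/T + T = T + 1/T)
a(Z) = (-3 + Z)*(10 + Z) (a(Z) = (-3 + Z)*(Z + 10) = (-3 + Z)*(10 + Z))
a(-11) + k(1)*193 = (-30 + (-11)² + 7*(-11)) + (1 + 1/1)*193 = (-30 + 121 - 77) + (1 + 1)*193 = 14 + 2*193 = 14 + 386 = 400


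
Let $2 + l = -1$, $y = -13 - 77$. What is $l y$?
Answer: $270$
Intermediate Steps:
$y = -90$
$l = -3$ ($l = -2 - 1 = -3$)
$l y = \left(-3\right) \left(-90\right) = 270$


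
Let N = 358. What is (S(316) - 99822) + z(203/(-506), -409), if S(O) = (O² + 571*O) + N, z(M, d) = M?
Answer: 91498765/506 ≈ 1.8083e+5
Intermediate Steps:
S(O) = 358 + O² + 571*O (S(O) = (O² + 571*O) + 358 = 358 + O² + 571*O)
(S(316) - 99822) + z(203/(-506), -409) = ((358 + 316² + 571*316) - 99822) + 203/(-506) = ((358 + 99856 + 180436) - 99822) + 203*(-1/506) = (280650 - 99822) - 203/506 = 180828 - 203/506 = 91498765/506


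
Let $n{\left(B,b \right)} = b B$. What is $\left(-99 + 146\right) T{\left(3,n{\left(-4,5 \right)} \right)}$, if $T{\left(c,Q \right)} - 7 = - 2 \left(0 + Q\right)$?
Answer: $2209$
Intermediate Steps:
$n{\left(B,b \right)} = B b$
$T{\left(c,Q \right)} = 7 - 2 Q$ ($T{\left(c,Q \right)} = 7 - 2 \left(0 + Q\right) = 7 - 2 Q$)
$\left(-99 + 146\right) T{\left(3,n{\left(-4,5 \right)} \right)} = \left(-99 + 146\right) \left(7 - 2 \left(\left(-4\right) 5\right)\right) = 47 \left(7 - -40\right) = 47 \left(7 + 40\right) = 47 \cdot 47 = 2209$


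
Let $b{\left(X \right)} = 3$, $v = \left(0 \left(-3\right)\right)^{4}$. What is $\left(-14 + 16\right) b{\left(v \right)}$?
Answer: $6$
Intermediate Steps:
$v = 0$ ($v = 0^{4} = 0$)
$\left(-14 + 16\right) b{\left(v \right)} = \left(-14 + 16\right) 3 = 2 \cdot 3 = 6$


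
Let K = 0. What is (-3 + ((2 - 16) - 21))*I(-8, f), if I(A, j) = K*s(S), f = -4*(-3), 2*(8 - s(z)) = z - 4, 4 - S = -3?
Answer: 0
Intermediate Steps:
S = 7 (S = 4 - 1*(-3) = 4 + 3 = 7)
s(z) = 10 - z/2 (s(z) = 8 - (z - 4)/2 = 8 - (-4 + z)/2 = 8 + (2 - z/2) = 10 - z/2)
f = 12
I(A, j) = 0 (I(A, j) = 0*(10 - 1/2*7) = 0*(10 - 7/2) = 0*(13/2) = 0)
(-3 + ((2 - 16) - 21))*I(-8, f) = (-3 + ((2 - 16) - 21))*0 = (-3 + (-14 - 21))*0 = (-3 - 35)*0 = -38*0 = 0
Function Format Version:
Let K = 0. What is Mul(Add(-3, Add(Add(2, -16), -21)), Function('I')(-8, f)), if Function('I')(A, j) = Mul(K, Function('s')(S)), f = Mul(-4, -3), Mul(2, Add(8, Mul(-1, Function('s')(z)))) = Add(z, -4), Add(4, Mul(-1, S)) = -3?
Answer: 0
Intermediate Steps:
S = 7 (S = Add(4, Mul(-1, -3)) = Add(4, 3) = 7)
Function('s')(z) = Add(10, Mul(Rational(-1, 2), z)) (Function('s')(z) = Add(8, Mul(Rational(-1, 2), Add(z, -4))) = Add(8, Mul(Rational(-1, 2), Add(-4, z))) = Add(8, Add(2, Mul(Rational(-1, 2), z))) = Add(10, Mul(Rational(-1, 2), z)))
f = 12
Function('I')(A, j) = 0 (Function('I')(A, j) = Mul(0, Add(10, Mul(Rational(-1, 2), 7))) = Mul(0, Add(10, Rational(-7, 2))) = Mul(0, Rational(13, 2)) = 0)
Mul(Add(-3, Add(Add(2, -16), -21)), Function('I')(-8, f)) = Mul(Add(-3, Add(Add(2, -16), -21)), 0) = Mul(Add(-3, Add(-14, -21)), 0) = Mul(Add(-3, -35), 0) = Mul(-38, 0) = 0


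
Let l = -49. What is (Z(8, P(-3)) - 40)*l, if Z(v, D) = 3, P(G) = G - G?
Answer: 1813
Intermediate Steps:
P(G) = 0
(Z(8, P(-3)) - 40)*l = (3 - 40)*(-49) = -37*(-49) = 1813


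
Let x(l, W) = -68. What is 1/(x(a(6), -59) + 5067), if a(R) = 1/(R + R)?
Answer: 1/4999 ≈ 0.00020004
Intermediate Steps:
a(R) = 1/(2*R)
1/(x(a(6), -59) + 5067) = 1/(-68 + 5067) = 1/4999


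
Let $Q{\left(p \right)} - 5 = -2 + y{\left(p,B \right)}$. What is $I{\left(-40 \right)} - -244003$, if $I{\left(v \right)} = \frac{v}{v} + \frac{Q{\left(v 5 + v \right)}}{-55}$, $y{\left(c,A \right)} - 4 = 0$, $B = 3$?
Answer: $\frac{13420213}{55} \approx 2.44 \cdot 10^{5}$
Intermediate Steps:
$y{\left(c,A \right)} = 4$ ($y{\left(c,A \right)} = 4 + 0 = 4$)
$Q{\left(p \right)} = 7$ ($Q{\left(p \right)} = 5 + \left(-2 + 4\right) = 5 + 2 = 7$)
$I{\left(v \right)} = \frac{48}{55}$ ($I{\left(v \right)} = \frac{v}{v} + \frac{7}{-55} = 1 + 7 \left(- \frac{1}{55}\right) = 1 - \frac{7}{55} = \frac{48}{55}$)
$I{\left(-40 \right)} - -244003 = \frac{48}{55} - -244003 = \frac{48}{55} + 244003 = \frac{13420213}{55}$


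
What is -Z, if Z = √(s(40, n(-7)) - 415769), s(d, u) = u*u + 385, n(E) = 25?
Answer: -I*√414759 ≈ -644.02*I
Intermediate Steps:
s(d, u) = 385 + u² (s(d, u) = u² + 385 = 385 + u²)
Z = I*√414759 (Z = √((385 + 25²) - 415769) = √((385 + 625) - 415769) = √(1010 - 415769) = √(-414759) = I*√414759 ≈ 644.02*I)
-Z = -I*√414759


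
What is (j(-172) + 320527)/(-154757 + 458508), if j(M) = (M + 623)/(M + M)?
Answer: 110260837/104490344 ≈ 1.0552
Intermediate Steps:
j(M) = (623 + M)/(2*M) (j(M) = (623 + M)/((2*M)) = (623 + M)*(1/(2*M)) = (623 + M)/(2*M))
(j(-172) + 320527)/(-154757 + 458508) = ((½)*(623 - 172)/(-172) + 320527)/(-154757 + 458508) = ((½)*(-1/172)*451 + 320527)/303751 = (-451/344 + 320527)*(1/303751) = (110260837/344)*(1/303751) = 110260837/104490344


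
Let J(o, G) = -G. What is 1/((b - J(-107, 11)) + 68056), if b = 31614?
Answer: 1/99681 ≈ 1.0032e-5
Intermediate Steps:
1/((b - J(-107, 11)) + 68056) = 1/((31614 - (-1)*11) + 68056) = 1/((31614 - 1*(-11)) + 68056) = 1/((31614 + 11) + 68056) = 1/(31625 + 68056) = 1/99681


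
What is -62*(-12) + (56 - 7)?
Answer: 793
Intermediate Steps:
-62*(-12) + (56 - 7) = 744 + 49 = 793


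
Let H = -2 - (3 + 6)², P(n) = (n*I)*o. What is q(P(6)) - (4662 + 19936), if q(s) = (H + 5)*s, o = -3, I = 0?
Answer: -24598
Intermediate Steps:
P(n) = 0 (P(n) = (n*0)*(-3) = 0*(-3) = 0)
H = -83 (H = -2 - 1*9² = -2 - 1*81 = -2 - 81 = -83)
q(s) = -78*s (q(s) = (-83 + 5)*s = -78*s)
q(P(6)) - (4662 + 19936) = -78*0 - (4662 + 19936) = 0 - 1*24598 = 0 - 24598 = -24598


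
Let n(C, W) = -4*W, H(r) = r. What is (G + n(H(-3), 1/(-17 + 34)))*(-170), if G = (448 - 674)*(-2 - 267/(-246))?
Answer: -1439110/41 ≈ -35100.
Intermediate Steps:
G = 8475/41 (G = -226*(-2 - 267*(-1/246)) = -226*(-2 + 89/82) = -226*(-75/82) = 8475/41 ≈ 206.71)
(G + n(H(-3), 1/(-17 + 34)))*(-170) = (8475/41 - 4/(-17 + 34))*(-170) = (8475/41 - 4/17)*(-170) = (143911/697)*(-170) = -1439110/41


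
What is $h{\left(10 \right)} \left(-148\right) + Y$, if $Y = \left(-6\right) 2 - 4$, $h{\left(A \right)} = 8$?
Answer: $-1200$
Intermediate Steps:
$Y = -16$ ($Y = -12 - 4 = -16$)
$h{\left(10 \right)} \left(-148\right) + Y = 8 \left(-148\right) - 16 = -1184 - 16 = -1200$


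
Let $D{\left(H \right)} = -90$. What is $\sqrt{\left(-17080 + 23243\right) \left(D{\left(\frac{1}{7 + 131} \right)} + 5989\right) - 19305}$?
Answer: $2 \sqrt{9084058} \approx 6028.0$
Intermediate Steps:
$\sqrt{\left(-17080 + 23243\right) \left(D{\left(\frac{1}{7 + 131} \right)} + 5989\right) - 19305} = \sqrt{\left(-17080 + 23243\right) \left(-90 + 5989\right) - 19305} = \sqrt{6163 \cdot 5899 - 19305} = \sqrt{36355537 - 19305} = \sqrt{36336232} = 2 \sqrt{9084058}$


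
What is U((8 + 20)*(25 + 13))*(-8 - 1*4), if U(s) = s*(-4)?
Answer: 51072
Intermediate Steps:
U(s) = -4*s
U((8 + 20)*(25 + 13))*(-8 - 1*4) = (-4*(8 + 20)*(25 + 13))*(-8 - 1*4) = (-112*38)*(-8 - 4) = -4*1064*(-12) = -4256*(-12) = 51072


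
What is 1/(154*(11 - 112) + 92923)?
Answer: 1/77369 ≈ 1.2925e-5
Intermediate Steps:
1/(154*(11 - 112) + 92923) = 1/(154*(-101) + 92923) = 1/(-15554 + 92923) = 1/77369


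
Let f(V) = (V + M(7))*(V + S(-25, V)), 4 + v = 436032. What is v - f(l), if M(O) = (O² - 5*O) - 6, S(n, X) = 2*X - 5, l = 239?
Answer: 260164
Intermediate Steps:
v = 436028 (v = -4 + 436032 = 436028)
S(n, X) = -5 + 2*X
M(O) = -6 + O² - 5*O
f(V) = (-5 + 3*V)*(8 + V) (f(V) = (V + (-6 + 7² - 5*7))*(V + (-5 + 2*V)) = (V + (-6 + 49 - 35))*(-5 + 3*V) = (V + 8)*(-5 + 3*V) = (8 + V)*(-5 + 3*V) = (-5 + 3*V)*(8 + V))
v - f(l) = 436028 - (-40 + 3*239² + 19*239) = 436028 - (-40 + 3*57121 + 4541) = 436028 - (-40 + 171363 + 4541) = 436028 - 1*175864 = 436028 - 175864 = 260164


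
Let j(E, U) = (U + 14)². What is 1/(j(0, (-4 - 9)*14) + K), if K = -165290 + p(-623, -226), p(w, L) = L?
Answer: -1/137292 ≈ -7.2837e-6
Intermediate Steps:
j(E, U) = (14 + U)²
K = -165516 (K = -165290 - 226 = -165516)
1/(j(0, (-4 - 9)*14) + K) = 1/((14 + (-4 - 9)*14)² - 165516) = 1/((14 - 13*14)² - 165516) = 1/((14 - 182)² - 165516) = 1/((-168)² - 165516) = 1/(28224 - 165516) = 1/(-137292) = -1/137292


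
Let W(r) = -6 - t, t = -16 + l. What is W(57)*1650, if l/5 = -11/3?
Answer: 46750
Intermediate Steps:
l = -55/3 (l = 5*(-11/3) = -55/3 ≈ -18.333)
t = -103/3 (t = -16 - 55/3 = -103/3 ≈ -34.333)
W(r) = 85/3 (W(r) = -6 - 1*(-103/3) = -6 + 103/3 = 85/3)
W(57)*1650 = (85/3)*1650 = 46750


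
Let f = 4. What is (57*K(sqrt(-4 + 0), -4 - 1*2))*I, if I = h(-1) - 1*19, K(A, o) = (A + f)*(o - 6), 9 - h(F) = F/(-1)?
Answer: 30096 + 15048*I ≈ 30096.0 + 15048.0*I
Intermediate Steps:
h(F) = 9 + F (h(F) = 9 - F/(-1) = 9 - F*(-1) = 9 - (-1)*F = 9 + F)
K(A, o) = (-6 + o)*(4 + A) (K(A, o) = (A + 4)*(o - 6) = (4 + A)*(-6 + o) = (-6 + o)*(4 + A))
I = -11 (I = (9 - 1) - 1*19 = 8 - 19 = -11)
(57*K(sqrt(-4 + 0), -4 - 1*2))*I = (57*(-24 - 6*sqrt(-4 + 0) + 4*(-4 - 1*2) + sqrt(-4 + 0)*(-4 - 1*2)))*(-11) = (57*(-24 - 12*I + 4*(-4 - 2) + sqrt(-4)*(-4 - 2)))*(-11) = (57*(-24 - 12*I + 4*(-6) + (2*I)*(-6)))*(-11) = (57*(-24 - 12*I - 24 - 12*I))*(-11) = (57*(-48 - 24*I))*(-11) = (-2736 - 1368*I)*(-11) = 30096 + 15048*I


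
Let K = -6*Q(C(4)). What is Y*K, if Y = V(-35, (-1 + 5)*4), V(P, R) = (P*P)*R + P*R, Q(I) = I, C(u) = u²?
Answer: -1827840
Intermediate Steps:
K = -96 (K = -6*4² = -6*16 = -96)
V(P, R) = P*R + R*P² (V(P, R) = P²*R + P*R = R*P² + P*R = P*R + R*P²)
Y = 19040 (Y = -35*(-1 + 5)*4*(1 - 35) = -35*4*4*(-34) = -35*16*(-34) = 19040)
Y*K = 19040*(-96) = -1827840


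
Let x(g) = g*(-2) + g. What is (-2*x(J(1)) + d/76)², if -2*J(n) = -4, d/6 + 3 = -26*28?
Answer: 4165681/1444 ≈ 2884.8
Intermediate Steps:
d = -4386 (d = -18 + 6*(-26*28) = -18 + 6*(-728) = -18 - 4368 = -4386)
J(n) = 2 (J(n) = -½*(-4) = 2)
x(g) = -g (x(g) = -2*g + g = -g)
(-2*x(J(1)) + d/76)² = (-(-2)*2 - 4386/76)² = (-2*(-2) - 4386*1/76)² = (4 - 2193/38)² = (-2041/38)² = 4165681/1444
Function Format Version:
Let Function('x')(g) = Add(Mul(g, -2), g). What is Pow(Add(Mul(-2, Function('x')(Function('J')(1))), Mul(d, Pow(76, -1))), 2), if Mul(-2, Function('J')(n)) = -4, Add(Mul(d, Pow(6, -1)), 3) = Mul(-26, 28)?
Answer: Rational(4165681, 1444) ≈ 2884.8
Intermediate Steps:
d = -4386 (d = Add(-18, Mul(6, Mul(-26, 28))) = Add(-18, Mul(6, -728)) = Add(-18, -4368) = -4386)
Function('J')(n) = 2 (Function('J')(n) = Mul(Rational(-1, 2), -4) = 2)
Function('x')(g) = Mul(-1, g) (Function('x')(g) = Add(Mul(-2, g), g) = Mul(-1, g))
Pow(Add(Mul(-2, Function('x')(Function('J')(1))), Mul(d, Pow(76, -1))), 2) = Pow(Add(Mul(-2, Mul(-1, 2)), Mul(-4386, Pow(76, -1))), 2) = Pow(Add(Mul(-2, -2), Mul(-4386, Rational(1, 76))), 2) = Pow(Add(4, Rational(-2193, 38)), 2) = Pow(Rational(-2041, 38), 2) = Rational(4165681, 1444)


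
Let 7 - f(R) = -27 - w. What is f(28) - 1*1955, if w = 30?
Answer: -1891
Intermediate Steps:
f(R) = 64 (f(R) = 7 - (-27 - 1*30) = 7 - (-27 - 30) = 7 - 1*(-57) = 7 + 57 = 64)
f(28) - 1*1955 = 64 - 1*1955 = 64 - 1955 = -1891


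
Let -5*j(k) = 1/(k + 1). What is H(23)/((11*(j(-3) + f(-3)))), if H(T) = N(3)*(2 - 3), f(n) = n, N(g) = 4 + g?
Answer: 70/319 ≈ 0.21944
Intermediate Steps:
j(k) = -1/(5*(1 + k)) (j(k) = -1/(5*(k + 1)) = -1/(5*(1 + k)))
H(T) = -7 (H(T) = (4 + 3)*(2 - 3) = 7*(-1) = -7)
H(23)/((11*(j(-3) + f(-3)))) = -7*1/(11*(-1/(5 + 5*(-3)) - 3)) = -7*1/(11*(-1/(5 - 15) - 3)) = -7*1/(11*(-1/(-10) - 3)) = -7*1/(11*(-1*(-⅒) - 3)) = -7*1/(11*(⅒ - 3)) = -7/(11*(-29/10)) = -7/(-319/10) = -7*(-10/319) = 70/319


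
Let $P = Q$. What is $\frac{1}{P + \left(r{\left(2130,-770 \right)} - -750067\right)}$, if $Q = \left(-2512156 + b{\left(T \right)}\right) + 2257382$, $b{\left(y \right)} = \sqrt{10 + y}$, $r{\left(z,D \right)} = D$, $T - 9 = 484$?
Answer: $\frac{494523}{244552997026} - \frac{\sqrt{503}}{244552997026} \approx 2.0221 \cdot 10^{-6}$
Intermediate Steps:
$T = 493$ ($T = 9 + 484 = 493$)
$Q = -254774 + \sqrt{503}$ ($Q = \left(-2512156 + \sqrt{10 + 493}\right) + 2257382 = \left(-2512156 + \sqrt{503}\right) + 2257382 = -254774 + \sqrt{503} \approx -2.5475 \cdot 10^{5}$)
$P = -254774 + \sqrt{503} \approx -2.5475 \cdot 10^{5}$
$\frac{1}{P + \left(r{\left(2130,-770 \right)} - -750067\right)} = \frac{1}{\left(-254774 + \sqrt{503}\right) - -749297} = \frac{1}{\left(-254774 + \sqrt{503}\right) + \left(-770 + 750067\right)} = \frac{1}{\left(-254774 + \sqrt{503}\right) + 749297} = \frac{1}{494523 + \sqrt{503}}$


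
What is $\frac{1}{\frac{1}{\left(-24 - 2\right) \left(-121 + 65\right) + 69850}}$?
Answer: $71306$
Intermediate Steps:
$\frac{1}{\frac{1}{\left(-24 - 2\right) \left(-121 + 65\right) + 69850}} = \frac{1}{\frac{1}{\left(-26\right) \left(-56\right) + 69850}} = \frac{1}{\frac{1}{1456 + 69850}} = \frac{1}{\frac{1}{71306}} = 71306$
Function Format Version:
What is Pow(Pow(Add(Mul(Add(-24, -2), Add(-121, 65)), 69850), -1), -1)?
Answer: 71306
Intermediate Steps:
Pow(Pow(Add(Mul(Add(-24, -2), Add(-121, 65)), 69850), -1), -1) = Pow(Pow(Add(Mul(-26, -56), 69850), -1), -1) = Pow(Pow(Add(1456, 69850), -1), -1) = Pow(Pow(71306, -1), -1) = Pow(Rational(1, 71306), -1) = 71306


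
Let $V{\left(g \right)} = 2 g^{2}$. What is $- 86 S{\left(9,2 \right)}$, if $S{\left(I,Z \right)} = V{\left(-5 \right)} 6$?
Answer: $-25800$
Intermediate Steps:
$S{\left(I,Z \right)} = 300$ ($S{\left(I,Z \right)} = 2 \left(-5\right)^{2} \cdot 6 = 2 \cdot 25 \cdot 6 = 50 \cdot 6 = 300$)
$- 86 S{\left(9,2 \right)} = \left(-86\right) 300 = -25800$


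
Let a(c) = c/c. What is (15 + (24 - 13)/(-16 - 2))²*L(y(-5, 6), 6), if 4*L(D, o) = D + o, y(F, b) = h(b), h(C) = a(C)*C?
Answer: 67081/108 ≈ 621.12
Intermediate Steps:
a(c) = 1
h(C) = C (h(C) = 1*C = C)
y(F, b) = b
L(D, o) = D/4 + o/4 (L(D, o) = (D + o)/4 = D/4 + o/4)
(15 + (24 - 13)/(-16 - 2))²*L(y(-5, 6), 6) = (15 + (24 - 13)/(-16 - 2))²*((¼)*6 + (¼)*6) = (15 + 11/(-18))²*(3/2 + 3/2) = (15 + 11*(-1/18))²*3 = (15 - 11/18)²*3 = (259/18)²*3 = (67081/324)*3 = 67081/108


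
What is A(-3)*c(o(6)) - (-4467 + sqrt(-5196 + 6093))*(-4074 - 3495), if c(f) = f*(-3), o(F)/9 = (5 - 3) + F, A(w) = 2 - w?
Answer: -33811803 + 7569*sqrt(897) ≈ -3.3585e+7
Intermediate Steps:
o(F) = 18 + 9*F (o(F) = 9*((5 - 3) + F) = 9*(2 + F) = 18 + 9*F)
c(f) = -3*f
A(-3)*c(o(6)) - (-4467 + sqrt(-5196 + 6093))*(-4074 - 3495) = (2 - 1*(-3))*(-3*(18 + 9*6)) - (-4467 + sqrt(-5196 + 6093))*(-4074 - 3495) = (2 + 3)*(-3*(18 + 54)) - (-4467 + sqrt(897))*(-7569) = 5*(-3*72) - (33810723 - 7569*sqrt(897)) = 5*(-216) + (-33810723 + 7569*sqrt(897)) = -1080 + (-33810723 + 7569*sqrt(897)) = -33811803 + 7569*sqrt(897)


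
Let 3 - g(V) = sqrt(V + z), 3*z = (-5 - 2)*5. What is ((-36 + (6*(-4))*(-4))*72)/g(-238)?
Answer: 4860/97 + 540*I*sqrt(2247)/97 ≈ 50.103 + 263.89*I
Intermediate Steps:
z = -35/3 (z = ((-5 - 2)*5)/3 = (-7*5)/3 = (1/3)*(-35) = -35/3 ≈ -11.667)
g(V) = 3 - sqrt(-35/3 + V) (g(V) = 3 - sqrt(V - 35/3) = 3 - sqrt(-35/3 + V))
((-36 + (6*(-4))*(-4))*72)/g(-238) = ((-36 + (6*(-4))*(-4))*72)/(3 - sqrt(-105 + 9*(-238))/3) = ((-36 - 24*(-4))*72)/(3 - sqrt(-105 - 2142)/3) = ((-36 + 96)*72)/(3 - I*sqrt(2247)/3) = (60*72)/(3 - I*sqrt(2247)/3) = 4320/(3 - I*sqrt(2247)/3)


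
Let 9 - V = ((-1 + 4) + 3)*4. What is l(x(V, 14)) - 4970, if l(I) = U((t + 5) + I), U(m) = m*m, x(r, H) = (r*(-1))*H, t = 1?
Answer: 41686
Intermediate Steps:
V = -15 (V = 9 - ((-1 + 4) + 3)*4 = 9 - (3 + 3)*4 = 9 - 6*4 = 9 - 1*24 = 9 - 24 = -15)
x(r, H) = -H*r (x(r, H) = (-r)*H = -H*r)
U(m) = m²
l(I) = (6 + I)² (l(I) = ((1 + 5) + I)² = (6 + I)²)
l(x(V, 14)) - 4970 = (6 - 1*14*(-15))² - 4970 = (6 + 210)² - 4970 = 216² - 4970 = 46656 - 4970 = 41686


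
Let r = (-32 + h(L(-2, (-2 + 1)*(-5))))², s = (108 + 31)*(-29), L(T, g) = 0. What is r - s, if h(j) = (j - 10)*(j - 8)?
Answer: 6335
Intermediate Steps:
h(j) = (-10 + j)*(-8 + j)
s = -4031 (s = 139*(-29) = -4031)
r = 2304 (r = (-32 + (80 + 0² - 18*0))² = (-32 + (80 + 0 + 0))² = (-32 + 80)² = 48² = 2304)
r - s = 2304 - 1*(-4031) = 2304 + 4031 = 6335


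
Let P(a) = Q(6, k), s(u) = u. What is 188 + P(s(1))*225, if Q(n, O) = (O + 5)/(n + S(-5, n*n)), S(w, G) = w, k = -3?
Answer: 638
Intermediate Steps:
Q(n, O) = (5 + O)/(-5 + n) (Q(n, O) = (O + 5)/(n - 5) = (5 + O)/(-5 + n))
P(a) = 2 (P(a) = (5 - 3)/(-5 + 6) = 2/1 = 1*2 = 2)
188 + P(s(1))*225 = 188 + 2*225 = 188 + 450 = 638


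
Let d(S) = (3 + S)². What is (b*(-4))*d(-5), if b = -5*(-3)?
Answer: -240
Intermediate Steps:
b = 15
(b*(-4))*d(-5) = (15*(-4))*(3 - 5)² = -60*(-2)² = -60*4 = -240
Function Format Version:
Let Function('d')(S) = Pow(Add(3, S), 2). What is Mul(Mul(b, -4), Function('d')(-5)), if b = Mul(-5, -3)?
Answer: -240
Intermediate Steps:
b = 15
Mul(Mul(b, -4), Function('d')(-5)) = Mul(Mul(15, -4), Pow(Add(3, -5), 2)) = Mul(-60, Pow(-2, 2)) = Mul(-60, 4) = -240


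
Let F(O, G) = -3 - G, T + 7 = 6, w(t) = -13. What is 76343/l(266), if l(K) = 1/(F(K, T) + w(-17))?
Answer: -1145145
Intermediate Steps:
T = -1 (T = -7 + 6 = -1)
l(K) = -1/15 (l(K) = 1/((-3 - 1*(-1)) - 13) = 1/((-3 + 1) - 13) = 1/(-2 - 13) = 1/(-15) = -1/15)
76343/l(266) = 76343/(-1/15) = 76343*(-15) = -1145145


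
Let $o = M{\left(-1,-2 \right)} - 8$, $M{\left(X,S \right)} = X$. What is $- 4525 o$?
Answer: $40725$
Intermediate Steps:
$o = -9$ ($o = -1 - 8 = -9$)
$- 4525 o = \left(-4525\right) \left(-9\right) = 40725$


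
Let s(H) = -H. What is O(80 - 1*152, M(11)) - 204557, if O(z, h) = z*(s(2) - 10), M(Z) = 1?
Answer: -203693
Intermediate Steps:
O(z, h) = -12*z (O(z, h) = z*(-1*2 - 10) = z*(-2 - 10) = z*(-12) = -12*z)
O(80 - 1*152, M(11)) - 204557 = -12*(80 - 1*152) - 204557 = -12*(80 - 152) - 204557 = -12*(-72) - 204557 = 864 - 204557 = -203693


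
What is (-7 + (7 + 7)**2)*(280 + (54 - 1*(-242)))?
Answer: 108864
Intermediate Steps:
(-7 + (7 + 7)**2)*(280 + (54 - 1*(-242))) = (-7 + 14**2)*(280 + (54 + 242)) = (-7 + 196)*(280 + 296) = 189*576 = 108864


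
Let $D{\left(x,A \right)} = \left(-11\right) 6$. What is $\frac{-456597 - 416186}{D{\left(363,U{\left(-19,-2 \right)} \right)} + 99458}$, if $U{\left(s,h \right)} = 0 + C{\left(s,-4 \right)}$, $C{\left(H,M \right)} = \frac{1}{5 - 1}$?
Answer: $- \frac{872783}{99392} \approx -8.7812$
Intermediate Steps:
$C{\left(H,M \right)} = \frac{1}{4}$
$U{\left(s,h \right)} = \frac{1}{4}$ ($U{\left(s,h \right)} = 0 + \frac{1}{4} = \frac{1}{4}$)
$D{\left(x,A \right)} = -66$
$\frac{-456597 - 416186}{D{\left(363,U{\left(-19,-2 \right)} \right)} + 99458} = \frac{-456597 - 416186}{-66 + 99458} = - \frac{872783}{99392}$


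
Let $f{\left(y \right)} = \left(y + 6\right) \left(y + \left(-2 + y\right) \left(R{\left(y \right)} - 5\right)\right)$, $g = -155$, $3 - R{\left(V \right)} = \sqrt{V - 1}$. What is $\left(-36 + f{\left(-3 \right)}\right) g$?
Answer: $2325 - 4650 i \approx 2325.0 - 4650.0 i$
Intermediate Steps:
$R{\left(V \right)} = 3 - \sqrt{-1 + V}$ ($R{\left(V \right)} = 3 - \sqrt{V - 1} = 3 - \sqrt{-1 + V}$)
$f{\left(y \right)} = \left(6 + y\right) \left(y + \left(-2 + y\right) \left(-2 - \sqrt{-1 + y}\right)\right)$ ($f{\left(y \right)} = \left(y + 6\right) \left(y + \left(-2 + y\right) \left(\left(3 - \sqrt{-1 + y}\right) - 5\right)\right) = \left(6 + y\right) \left(y + \left(-2 + y\right) \left(-2 - \sqrt{-1 + y}\right)\right)$)
$\left(-36 + f{\left(-3 \right)}\right) g = \left(-36 - \left(-21 - 24 \sqrt{-1 - 3} + \left(-3\right)^{2} \sqrt{-1 - 3}\right)\right) \left(-155\right) = \left(-36 + \left(24 - 9 + 6 + 12 \sqrt{-4} - 9 \sqrt{-4} - - 12 \sqrt{-4}\right)\right) \left(-155\right) = \left(-36 + \left(24 - 9 + 6 + 12 \cdot 2 i - 9 \cdot 2 i - - 12 \cdot 2 i\right)\right) \left(-155\right) = \left(-36 + \left(24 - 9 + 6 + 24 i - 18 i + 24 i\right)\right) \left(-155\right) = \left(-36 + \left(21 + 30 i\right)\right) \left(-155\right) = \left(-15 + 30 i\right) \left(-155\right) = 2325 - 4650 i$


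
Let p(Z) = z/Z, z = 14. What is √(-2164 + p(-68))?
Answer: I*√2501822/34 ≈ 46.521*I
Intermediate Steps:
p(Z) = 14/Z
√(-2164 + p(-68)) = √(-2164 + 14/(-68)) = √(-2164 + 14*(-1/68)) = √(-2164 - 7/34) = √(-73583/34) = I*√2501822/34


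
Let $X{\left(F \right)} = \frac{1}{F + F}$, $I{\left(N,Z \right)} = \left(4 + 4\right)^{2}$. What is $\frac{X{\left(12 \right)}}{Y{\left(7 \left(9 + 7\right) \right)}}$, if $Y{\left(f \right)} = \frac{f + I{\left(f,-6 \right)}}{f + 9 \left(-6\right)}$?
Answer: $\frac{29}{2112} \approx 0.013731$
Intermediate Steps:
$I{\left(N,Z \right)} = 64$ ($I{\left(N,Z \right)} = 8^{2} = 64$)
$X{\left(F \right)} = \frac{1}{2 F}$
$Y{\left(f \right)} = \frac{64 + f}{-54 + f}$ ($Y{\left(f \right)} = \frac{f + 64}{f + 9 \left(-6\right)} = \frac{64 + f}{f - 54} = \frac{64 + f}{-54 + f}$)
$\frac{X{\left(12 \right)}}{Y{\left(7 \left(9 + 7\right) \right)}} = \frac{\frac{1}{2} \cdot \frac{1}{12}}{\frac{1}{-54 + 7 \left(9 + 7\right)} \left(64 + 7 \left(9 + 7\right)\right)} = \frac{\frac{1}{2} \cdot \frac{1}{12}}{\frac{1}{-54 + 7 \cdot 16} \left(64 + 7 \cdot 16\right)} = \frac{1}{24 \frac{64 + 112}{-54 + 112}} = \frac{1}{24 \cdot \frac{1}{58} \cdot 176} = \frac{1}{24 \cdot \frac{88}{29}} = \frac{1}{24} \cdot \frac{29}{88} = \frac{29}{2112}$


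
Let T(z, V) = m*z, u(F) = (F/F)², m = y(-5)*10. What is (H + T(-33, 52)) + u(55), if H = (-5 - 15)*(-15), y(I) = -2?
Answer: 961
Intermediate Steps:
m = -20 (m = -2*10 = -20)
H = 300 (H = -20*(-15) = 300)
u(F) = 1 (u(F) = 1² = 1)
T(z, V) = -20*z
(H + T(-33, 52)) + u(55) = (300 - 20*(-33)) + 1 = (300 + 660) + 1 = 960 + 1 = 961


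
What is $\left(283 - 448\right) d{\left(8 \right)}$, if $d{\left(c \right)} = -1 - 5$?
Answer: $990$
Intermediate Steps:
$d{\left(c \right)} = -6$ ($d{\left(c \right)} = -1 - 5 = -6$)
$\left(283 - 448\right) d{\left(8 \right)} = \left(283 - 448\right) \left(-6\right) = \left(-165\right) \left(-6\right) = 990$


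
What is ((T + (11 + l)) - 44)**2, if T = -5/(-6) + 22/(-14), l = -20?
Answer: 5094049/1764 ≈ 2887.8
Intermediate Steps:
T = -31/42 (T = -5*(-1/6) + 22*(-1/14) = 5/6 - 11/7 = -31/42 ≈ -0.73810)
((T + (11 + l)) - 44)**2 = ((-31/42 + (11 - 20)) - 44)**2 = ((-31/42 - 9) - 44)**2 = (-409/42 - 44)**2 = (-2257/42)**2 = 5094049/1764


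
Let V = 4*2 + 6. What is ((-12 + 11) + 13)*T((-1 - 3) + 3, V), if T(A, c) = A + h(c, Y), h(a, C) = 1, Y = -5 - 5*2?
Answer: 0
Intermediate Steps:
V = 14 (V = 8 + 6 = 14)
Y = -15 (Y = -5 - 10 = -15)
T(A, c) = 1 + A (T(A, c) = A + 1 = 1 + A)
((-12 + 11) + 13)*T((-1 - 3) + 3, V) = ((-12 + 11) + 13)*(1 + ((-1 - 3) + 3)) = (-1 + 13)*(1 + (-4 + 3)) = 12*(1 - 1) = 12*0 = 0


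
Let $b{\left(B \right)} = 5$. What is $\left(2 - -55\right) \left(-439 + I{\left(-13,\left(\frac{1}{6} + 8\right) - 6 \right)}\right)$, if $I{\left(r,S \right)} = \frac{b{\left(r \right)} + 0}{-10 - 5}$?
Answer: $-25042$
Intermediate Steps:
$I{\left(r,S \right)} = - \frac{1}{3}$ ($I{\left(r,S \right)} = \frac{5 + 0}{-10 - 5} = \frac{5}{-15} = 5 \left(- \frac{1}{15}\right) = - \frac{1}{3}$)
$\left(2 - -55\right) \left(-439 + I{\left(-13,\left(\frac{1}{6} + 8\right) - 6 \right)}\right) = \left(2 - -55\right) \left(-439 - \frac{1}{3}\right) = \left(2 + 55\right) \left(- \frac{1318}{3}\right) = 57 \left(- \frac{1318}{3}\right) = -25042$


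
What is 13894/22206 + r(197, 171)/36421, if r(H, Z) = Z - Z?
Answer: 6947/11103 ≈ 0.62569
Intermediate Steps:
r(H, Z) = 0
13894/22206 + r(197, 171)/36421 = 13894/22206 + 0/36421 = 13894*(1/22206) + 0*(1/36421) = 6947/11103 + 0 = 6947/11103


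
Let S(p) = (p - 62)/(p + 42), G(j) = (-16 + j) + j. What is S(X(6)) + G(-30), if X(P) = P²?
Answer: -229/3 ≈ -76.333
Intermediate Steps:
G(j) = -16 + 2*j
S(p) = (-62 + p)/(42 + p)
S(X(6)) + G(-30) = (-62 + 6²)/(42 + 6²) + (-16 + 2*(-30)) = (-62 + 36)/(42 + 36) + (-16 - 60) = -26/78 - 76 = (1/78)*(-26) - 76 = -⅓ - 76 = -229/3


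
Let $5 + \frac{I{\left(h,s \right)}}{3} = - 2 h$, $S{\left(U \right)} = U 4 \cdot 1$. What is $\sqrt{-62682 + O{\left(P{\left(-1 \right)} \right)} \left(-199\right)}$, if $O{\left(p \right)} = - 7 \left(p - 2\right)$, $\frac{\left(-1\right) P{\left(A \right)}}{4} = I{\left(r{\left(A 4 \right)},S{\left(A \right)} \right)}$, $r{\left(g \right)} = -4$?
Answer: $4 i \sqrt{7226} \approx 340.02 i$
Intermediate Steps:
$S{\left(U \right)} = 4 U$ ($S{\left(U \right)} = 4 U 1 = 4 U$)
$I{\left(h,s \right)} = -15 - 6 h$ ($I{\left(h,s \right)} = -15 + 3 \left(- 2 h\right) = -15 - 6 h$)
$P{\left(A \right)} = -36$ ($P{\left(A \right)} = - 4 \left(-15 - -24\right) = - 4 \left(-15 + 24\right) = \left(-4\right) 9 = -36$)
$O{\left(p \right)} = 14 - 7 p$ ($O{\left(p \right)} = - 7 \left(-2 + p\right) = 14 - 7 p$)
$\sqrt{-62682 + O{\left(P{\left(-1 \right)} \right)} \left(-199\right)} = \sqrt{-62682 + \left(14 - -252\right) \left(-199\right)} = \sqrt{-62682 + \left(14 + 252\right) \left(-199\right)} = \sqrt{-62682 + 266 \left(-199\right)} = \sqrt{-62682 - 52934} = \sqrt{-115616} = 4 i \sqrt{7226}$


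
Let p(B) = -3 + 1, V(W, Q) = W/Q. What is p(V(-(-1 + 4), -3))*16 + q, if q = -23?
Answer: -55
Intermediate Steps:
p(B) = -2
p(V(-(-1 + 4), -3))*16 + q = -2*16 - 23 = -32 - 23 = -55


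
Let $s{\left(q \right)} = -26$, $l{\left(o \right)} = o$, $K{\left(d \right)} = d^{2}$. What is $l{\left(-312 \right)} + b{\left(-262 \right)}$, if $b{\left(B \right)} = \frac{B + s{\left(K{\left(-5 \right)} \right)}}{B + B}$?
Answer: $- \frac{40800}{131} \approx -311.45$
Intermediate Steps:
$b{\left(B \right)} = \frac{-26 + B}{2 B}$ ($b{\left(B \right)} = \frac{B - 26}{B + B} = \frac{-26 + B}{2 B}$)
$l{\left(-312 \right)} + b{\left(-262 \right)} = -312 + \frac{-26 - 262}{2 \left(-262\right)} = -312 + \frac{1}{2} \left(- \frac{1}{262}\right) \left(-288\right) = -312 + \frac{72}{131} = - \frac{40800}{131}$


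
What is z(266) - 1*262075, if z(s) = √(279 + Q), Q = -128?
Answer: -262075 + √151 ≈ -2.6206e+5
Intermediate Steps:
z(s) = √151 (z(s) = √(279 - 128) = √151)
z(266) - 1*262075 = √151 - 1*262075 = √151 - 262075 = -262075 + √151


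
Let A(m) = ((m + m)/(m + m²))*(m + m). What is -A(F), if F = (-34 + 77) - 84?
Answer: -41/10 ≈ -4.1000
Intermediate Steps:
F = -41 (F = 43 - 84 = -41)
A(m) = 4*m²/(m + m²) (A(m) = ((2*m)/(m + m²))*(2*m) = (2*m/(m + m²))*(2*m) = 4*m²/(m + m²))
-A(F) = -4*(-41)/(1 - 41) = -4*(-41)/(-40) = -4*(-41)*(-1)/40 = -1*41/10 = -41/10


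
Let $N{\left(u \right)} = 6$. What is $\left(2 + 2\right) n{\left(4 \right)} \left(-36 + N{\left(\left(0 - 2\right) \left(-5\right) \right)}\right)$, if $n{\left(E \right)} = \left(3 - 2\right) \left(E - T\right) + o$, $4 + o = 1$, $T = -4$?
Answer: $-600$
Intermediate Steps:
$o = -3$ ($o = -4 + 1 = -3$)
$n{\left(E \right)} = 1 + E$ ($n{\left(E \right)} = \left(3 - 2\right) \left(E - -4\right) - 3 = 1 \left(E + 4\right) - 3 = 1 \left(4 + E\right) - 3 = \left(4 + E\right) - 3 = 1 + E$)
$\left(2 + 2\right) n{\left(4 \right)} \left(-36 + N{\left(\left(0 - 2\right) \left(-5\right) \right)}\right) = \left(2 + 2\right) \left(1 + 4\right) \left(-36 + 6\right) = 4 \cdot 5 \left(-30\right) = 20 \left(-30\right) = -600$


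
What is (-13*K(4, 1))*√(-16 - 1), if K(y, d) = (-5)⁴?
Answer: -8125*I*√17 ≈ -33500.0*I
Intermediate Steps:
K(y, d) = 625
(-13*K(4, 1))*√(-16 - 1) = (-13*625)*√(-16 - 1) = -8125*I*√17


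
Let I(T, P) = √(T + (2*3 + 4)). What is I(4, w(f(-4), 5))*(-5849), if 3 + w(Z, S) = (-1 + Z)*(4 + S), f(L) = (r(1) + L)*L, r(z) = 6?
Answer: -5849*√14 ≈ -21885.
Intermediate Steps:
f(L) = L*(6 + L) (f(L) = (6 + L)*L = L*(6 + L))
w(Z, S) = -3 + (-1 + Z)*(4 + S)
I(T, P) = √(10 + T) (I(T, P) = √(T + (6 + 4)) = √(T + 10) = √(10 + T))
I(4, w(f(-4), 5))*(-5849) = √(10 + 4)*(-5849) = √14*(-5849) = -5849*√14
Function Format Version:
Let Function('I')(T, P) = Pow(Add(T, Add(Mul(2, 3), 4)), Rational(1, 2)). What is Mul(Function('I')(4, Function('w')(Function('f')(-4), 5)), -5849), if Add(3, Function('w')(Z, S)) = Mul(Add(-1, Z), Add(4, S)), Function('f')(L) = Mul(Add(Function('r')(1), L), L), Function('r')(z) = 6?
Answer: Mul(-5849, Pow(14, Rational(1, 2))) ≈ -21885.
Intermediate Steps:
Function('f')(L) = Mul(L, Add(6, L)) (Function('f')(L) = Mul(Add(6, L), L) = Mul(L, Add(6, L)))
Function('w')(Z, S) = Add(-3, Mul(Add(-1, Z), Add(4, S)))
Function('I')(T, P) = Pow(Add(10, T), Rational(1, 2)) (Function('I')(T, P) = Pow(Add(T, Add(6, 4)), Rational(1, 2)) = Pow(Add(T, 10), Rational(1, 2)) = Pow(Add(10, T), Rational(1, 2)))
Mul(Function('I')(4, Function('w')(Function('f')(-4), 5)), -5849) = Mul(Pow(Add(10, 4), Rational(1, 2)), -5849) = Mul(Pow(14, Rational(1, 2)), -5849) = Mul(-5849, Pow(14, Rational(1, 2)))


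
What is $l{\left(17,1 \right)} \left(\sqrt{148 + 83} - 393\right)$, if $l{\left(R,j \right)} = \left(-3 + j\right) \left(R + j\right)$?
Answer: $14148 - 36 \sqrt{231} \approx 13601.0$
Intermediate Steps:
$l{\left(17,1 \right)} \left(\sqrt{148 + 83} - 393\right) = \left(1^{2} - 51 - 3 + 17 \cdot 1\right) \left(\sqrt{148 + 83} - 393\right) = \left(1 - 51 - 3 + 17\right) \left(\sqrt{231} - 393\right) = - 36 \left(-393 + \sqrt{231}\right) = 14148 - 36 \sqrt{231}$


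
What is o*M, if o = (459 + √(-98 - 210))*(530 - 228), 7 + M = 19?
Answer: 1663416 + 7248*I*√77 ≈ 1.6634e+6 + 63601.0*I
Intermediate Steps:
M = 12 (M = -7 + 19 = 12)
o = 138618 + 604*I*√77 (o = (459 + √(-308))*302 = (459 + 2*I*√77)*302 = 138618 + 604*I*√77 ≈ 1.3862e+5 + 5300.1*I)
o*M = (138618 + 604*I*√77)*12 = 1663416 + 7248*I*√77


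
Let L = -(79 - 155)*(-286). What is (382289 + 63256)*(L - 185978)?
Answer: -92545934130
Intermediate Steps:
L = -21736 (L = -(-76)*(-286) = -1*21736 = -21736)
(382289 + 63256)*(L - 185978) = (382289 + 63256)*(-21736 - 185978) = 445545*(-207714) = -92545934130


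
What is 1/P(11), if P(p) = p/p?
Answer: 1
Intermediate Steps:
P(p) = 1
1/P(11) = 1/1 = 1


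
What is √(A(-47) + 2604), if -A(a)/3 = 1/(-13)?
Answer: √440115/13 ≈ 51.032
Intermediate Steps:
A(a) = 3/13 (A(a) = -3/(-13) = -3*(-1/13) = 3/13)
√(A(-47) + 2604) = √(3/13 + 2604) = √(33855/13) = √440115/13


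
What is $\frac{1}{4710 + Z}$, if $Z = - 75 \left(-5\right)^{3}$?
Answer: $\frac{1}{14085} \approx 7.0998 \cdot 10^{-5}$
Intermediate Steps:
$Z = 9375$ ($Z = \left(-75\right) \left(-125\right) = 9375$)
$\frac{1}{4710 + Z} = \frac{1}{4710 + 9375} = \frac{1}{14085}$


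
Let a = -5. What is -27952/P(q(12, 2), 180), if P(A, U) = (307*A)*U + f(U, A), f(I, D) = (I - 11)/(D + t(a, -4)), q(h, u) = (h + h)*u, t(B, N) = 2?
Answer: -1397600/132624169 ≈ -0.010538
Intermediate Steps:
q(h, u) = 2*h*u (q(h, u) = (2*h)*u = 2*h*u)
f(I, D) = (-11 + I)/(2 + D) (f(I, D) = (I - 11)/(D + 2) = (-11 + I)/(2 + D))
P(A, U) = (-11 + U)/(2 + A) + 307*A*U (P(A, U) = (307*A)*U + (-11 + U)/(2 + A) = 307*A*U + (-11 + U)/(2 + A) = (-11 + U)/(2 + A) + 307*A*U)
-27952/P(q(12, 2), 180) = -27952*(2 + 2*12*2)/(-11 + 180 + 307*(2*12*2)*180*(2 + 2*12*2)) = -27952*(2 + 48)/(-11 + 180 + 307*48*180*(2 + 48)) = -27952*50/(-11 + 180 + 307*48*180*50) = -27952*50/(-11 + 180 + 132624000) = -27952/((1/50)*132624169) = -27952/132624169/50 = -27952*50/132624169 = -1397600/132624169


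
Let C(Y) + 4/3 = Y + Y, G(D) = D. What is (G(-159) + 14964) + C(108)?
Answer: 45059/3 ≈ 15020.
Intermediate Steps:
C(Y) = -4/3 + 2*Y (C(Y) = -4/3 + (Y + Y) = -4/3 + 2*Y)
(G(-159) + 14964) + C(108) = (-159 + 14964) + (-4/3 + 2*108) = 14805 + (-4/3 + 216) = 14805 + 644/3 = 45059/3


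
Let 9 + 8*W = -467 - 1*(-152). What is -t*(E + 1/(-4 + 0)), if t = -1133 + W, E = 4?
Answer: 35205/8 ≈ 4400.6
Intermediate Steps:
W = -81/2 (W = -9/8 + (-467 - 1*(-152))/8 = -9/8 + (-467 + 152)/8 = -9/8 + (⅛)*(-315) = -9/8 - 315/8 = -81/2 ≈ -40.500)
t = -2347/2 (t = -1133 - 81/2 = -2347/2 ≈ -1173.5)
-t*(E + 1/(-4 + 0)) = -(-2347)*(4 + 1/(-4 + 0))/2 = -(-2347)*(4 + 1/(-4))/2 = -(-2347)*(4 - ¼)/2 = -(-2347)*15/(2*4) = -1*(-35205/8) = 35205/8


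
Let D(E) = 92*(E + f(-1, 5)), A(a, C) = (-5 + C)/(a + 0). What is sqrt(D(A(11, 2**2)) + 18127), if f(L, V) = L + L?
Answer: sqrt(2170091)/11 ≈ 133.92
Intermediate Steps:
f(L, V) = 2*L
A(a, C) = (-5 + C)/a
D(E) = -184 + 92*E (D(E) = 92*(E + 2*(-1)) = 92*(E - 2) = 92*(-2 + E) = -184 + 92*E)
sqrt(D(A(11, 2**2)) + 18127) = sqrt((-184 + 92*((-5 + 2**2)/11)) + 18127) = sqrt((-184 + 92*((-5 + 4)/11)) + 18127) = sqrt((-184 + 92*((1/11)*(-1))) + 18127) = sqrt((-184 + 92*(-1/11)) + 18127) = sqrt((-184 - 92/11) + 18127) = sqrt(-2116/11 + 18127) = sqrt(197281/11) = sqrt(2170091)/11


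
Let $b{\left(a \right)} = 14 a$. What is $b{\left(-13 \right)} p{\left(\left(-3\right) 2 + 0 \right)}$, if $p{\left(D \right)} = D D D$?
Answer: $39312$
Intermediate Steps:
$p{\left(D \right)} = D^{3}$ ($p{\left(D \right)} = D^{2} D = D^{3}$)
$b{\left(-13 \right)} p{\left(\left(-3\right) 2 + 0 \right)} = 14 \left(-13\right) \left(\left(-3\right) 2 + 0\right)^{3} = - 182 \left(-6 + 0\right)^{3} = - 182 \left(-6\right)^{3} = \left(-182\right) \left(-216\right) = 39312$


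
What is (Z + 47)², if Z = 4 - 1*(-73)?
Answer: 15376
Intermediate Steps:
Z = 77 (Z = 4 + 73 = 77)
(Z + 47)² = (77 + 47)² = 124² = 15376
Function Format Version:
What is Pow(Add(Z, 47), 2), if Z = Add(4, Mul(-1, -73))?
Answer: 15376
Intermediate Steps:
Z = 77 (Z = Add(4, 73) = 77)
Pow(Add(Z, 47), 2) = Pow(Add(77, 47), 2) = Pow(124, 2) = 15376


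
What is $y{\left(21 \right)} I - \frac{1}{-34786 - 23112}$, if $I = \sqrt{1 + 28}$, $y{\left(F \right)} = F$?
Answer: $\frac{1}{57898} + 21 \sqrt{29} \approx 113.09$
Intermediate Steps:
$I = \sqrt{29} \approx 5.3852$
$y{\left(21 \right)} I - \frac{1}{-34786 - 23112} = 21 \sqrt{29} - \frac{1}{-34786 - 23112} = 21 \sqrt{29} - \frac{1}{-57898} = 21 \sqrt{29} - - \frac{1}{57898} = 21 \sqrt{29} + \frac{1}{57898} = \frac{1}{57898} + 21 \sqrt{29}$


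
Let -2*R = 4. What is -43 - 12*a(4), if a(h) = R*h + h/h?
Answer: 41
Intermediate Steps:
R = -2 (R = -½*4 = -2)
a(h) = 1 - 2*h (a(h) = -2*h + h/h = -2*h + 1 = 1 - 2*h)
-43 - 12*a(4) = -43 - 12*(1 - 2*4) = -43 - 12*(1 - 8) = -43 - 12*(-7) = -43 + 84 = 41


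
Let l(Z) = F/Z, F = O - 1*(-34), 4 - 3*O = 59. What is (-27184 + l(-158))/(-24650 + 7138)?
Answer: 12885263/8300688 ≈ 1.5523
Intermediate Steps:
O = -55/3 (O = 4/3 - ⅓*59 = 4/3 - 59/3 = -55/3 ≈ -18.333)
F = 47/3 (F = -55/3 - 1*(-34) = -55/3 + 34 = 47/3 ≈ 15.667)
l(Z) = 47/(3*Z)
(-27184 + l(-158))/(-24650 + 7138) = (-27184 + (47/3)/(-158))/(-24650 + 7138) = (-27184 + (47/3)*(-1/158))/(-17512) = (-27184 - 47/474)*(-1/17512) = -12885263/474*(-1/17512) = 12885263/8300688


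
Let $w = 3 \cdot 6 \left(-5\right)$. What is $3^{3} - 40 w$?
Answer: $3627$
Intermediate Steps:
$w = -90$ ($w = 18 \left(-5\right) = -90$)
$3^{3} - 40 w = 3^{3} - -3600 = 27 + 3600 = 3627$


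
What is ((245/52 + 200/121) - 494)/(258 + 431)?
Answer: -3068203/4335188 ≈ -0.70774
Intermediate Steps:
((245/52 + 200/121) - 494)/(258 + 431) = ((245*(1/52) + 200*(1/121)) - 494)/689 = ((245/52 + 200/121) - 494)*(1/689) = (40045/6292 - 494)*(1/689) = -3068203/6292*1/689 = -3068203/4335188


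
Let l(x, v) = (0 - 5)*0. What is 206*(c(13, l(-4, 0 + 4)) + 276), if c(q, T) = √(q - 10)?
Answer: 56856 + 206*√3 ≈ 57213.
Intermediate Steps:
l(x, v) = 0 (l(x, v) = -5*0 = 0)
c(q, T) = √(-10 + q)
206*(c(13, l(-4, 0 + 4)) + 276) = 206*(√(-10 + 13) + 276) = 206*(√3 + 276) = 206*(276 + √3) = 56856 + 206*√3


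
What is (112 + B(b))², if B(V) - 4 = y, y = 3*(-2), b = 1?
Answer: 12100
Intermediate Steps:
y = -6
B(V) = -2 (B(V) = 4 - 6 = -2)
(112 + B(b))² = (112 - 2)² = 110² = 12100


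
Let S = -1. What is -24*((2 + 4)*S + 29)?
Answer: -552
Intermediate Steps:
-24*((2 + 4)*S + 29) = -24*((2 + 4)*(-1) + 29) = -24*(6*(-1) + 29) = -24*(-6 + 29) = -24*23 = -552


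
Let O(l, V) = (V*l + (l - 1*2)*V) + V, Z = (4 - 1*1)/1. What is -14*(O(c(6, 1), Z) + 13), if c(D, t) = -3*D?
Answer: 1372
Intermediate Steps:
Z = 3 (Z = (4 - 1)*1 = 3*1 = 3)
O(l, V) = V + V*l + V*(-2 + l) (O(l, V) = (V*l + (l - 2)*V) + V = (V*l + (-2 + l)*V) + V = (V*l + V*(-2 + l)) + V = V + V*l + V*(-2 + l))
-14*(O(c(6, 1), Z) + 13) = -14*(3*(-1 + 2*(-3*6)) + 13) = -14*(3*(-1 + 2*(-18)) + 13) = -14*(3*(-1 - 36) + 13) = -14*(3*(-37) + 13) = -14*(-111 + 13) = -14*(-98) = 1372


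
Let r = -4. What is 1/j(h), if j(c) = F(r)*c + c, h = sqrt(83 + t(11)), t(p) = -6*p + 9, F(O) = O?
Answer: -sqrt(26)/78 ≈ -0.065372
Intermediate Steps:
t(p) = 9 - 6*p
h = sqrt(26) (h = sqrt(83 + (9 - 6*11)) = sqrt(83 + (9 - 66)) = sqrt(83 - 57) = sqrt(26) ≈ 5.0990)
j(c) = -3*c (j(c) = -4*c + c = -3*c)
1/j(h) = 1/(-3*sqrt(26)) = -sqrt(26)/78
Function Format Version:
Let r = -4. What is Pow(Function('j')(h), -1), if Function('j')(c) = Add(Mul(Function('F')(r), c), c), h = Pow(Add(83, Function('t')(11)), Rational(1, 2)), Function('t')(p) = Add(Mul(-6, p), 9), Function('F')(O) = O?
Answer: Mul(Rational(-1, 78), Pow(26, Rational(1, 2))) ≈ -0.065372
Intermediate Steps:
Function('t')(p) = Add(9, Mul(-6, p))
h = Pow(26, Rational(1, 2)) (h = Pow(Add(83, Add(9, Mul(-6, 11))), Rational(1, 2)) = Pow(Add(83, Add(9, -66)), Rational(1, 2)) = Pow(Add(83, -57), Rational(1, 2)) = Pow(26, Rational(1, 2)) ≈ 5.0990)
Function('j')(c) = Mul(-3, c) (Function('j')(c) = Add(Mul(-4, c), c) = Mul(-3, c))
Pow(Function('j')(h), -1) = Pow(Mul(-3, Pow(26, Rational(1, 2))), -1) = Mul(Rational(-1, 78), Pow(26, Rational(1, 2)))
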